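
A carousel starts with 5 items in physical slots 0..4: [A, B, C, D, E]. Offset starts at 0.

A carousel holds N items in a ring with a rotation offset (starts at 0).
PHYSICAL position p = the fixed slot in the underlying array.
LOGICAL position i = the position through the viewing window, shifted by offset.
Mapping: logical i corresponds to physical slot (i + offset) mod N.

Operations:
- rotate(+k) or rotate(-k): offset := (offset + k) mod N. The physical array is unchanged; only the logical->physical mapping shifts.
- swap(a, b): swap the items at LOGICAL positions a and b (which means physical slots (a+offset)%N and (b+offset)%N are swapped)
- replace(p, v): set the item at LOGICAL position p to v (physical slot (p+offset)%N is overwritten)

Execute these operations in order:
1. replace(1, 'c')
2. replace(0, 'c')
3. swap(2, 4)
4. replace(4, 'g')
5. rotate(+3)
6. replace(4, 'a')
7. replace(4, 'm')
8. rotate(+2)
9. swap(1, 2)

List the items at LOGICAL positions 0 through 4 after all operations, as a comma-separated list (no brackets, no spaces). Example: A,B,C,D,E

Answer: c,m,c,D,g

Derivation:
After op 1 (replace(1, 'c')): offset=0, physical=[A,c,C,D,E], logical=[A,c,C,D,E]
After op 2 (replace(0, 'c')): offset=0, physical=[c,c,C,D,E], logical=[c,c,C,D,E]
After op 3 (swap(2, 4)): offset=0, physical=[c,c,E,D,C], logical=[c,c,E,D,C]
After op 4 (replace(4, 'g')): offset=0, physical=[c,c,E,D,g], logical=[c,c,E,D,g]
After op 5 (rotate(+3)): offset=3, physical=[c,c,E,D,g], logical=[D,g,c,c,E]
After op 6 (replace(4, 'a')): offset=3, physical=[c,c,a,D,g], logical=[D,g,c,c,a]
After op 7 (replace(4, 'm')): offset=3, physical=[c,c,m,D,g], logical=[D,g,c,c,m]
After op 8 (rotate(+2)): offset=0, physical=[c,c,m,D,g], logical=[c,c,m,D,g]
After op 9 (swap(1, 2)): offset=0, physical=[c,m,c,D,g], logical=[c,m,c,D,g]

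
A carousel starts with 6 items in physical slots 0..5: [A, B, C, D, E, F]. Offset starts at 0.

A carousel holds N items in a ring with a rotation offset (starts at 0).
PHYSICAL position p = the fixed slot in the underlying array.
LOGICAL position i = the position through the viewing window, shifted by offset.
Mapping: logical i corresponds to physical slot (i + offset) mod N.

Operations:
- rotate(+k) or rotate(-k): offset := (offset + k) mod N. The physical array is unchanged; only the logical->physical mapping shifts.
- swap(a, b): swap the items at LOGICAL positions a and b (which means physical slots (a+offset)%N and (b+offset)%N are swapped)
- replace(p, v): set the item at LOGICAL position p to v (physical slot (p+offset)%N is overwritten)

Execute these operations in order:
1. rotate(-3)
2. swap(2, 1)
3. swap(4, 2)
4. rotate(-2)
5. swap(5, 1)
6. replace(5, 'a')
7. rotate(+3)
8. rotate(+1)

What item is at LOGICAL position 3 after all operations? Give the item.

After op 1 (rotate(-3)): offset=3, physical=[A,B,C,D,E,F], logical=[D,E,F,A,B,C]
After op 2 (swap(2, 1)): offset=3, physical=[A,B,C,D,F,E], logical=[D,F,E,A,B,C]
After op 3 (swap(4, 2)): offset=3, physical=[A,E,C,D,F,B], logical=[D,F,B,A,E,C]
After op 4 (rotate(-2)): offset=1, physical=[A,E,C,D,F,B], logical=[E,C,D,F,B,A]
After op 5 (swap(5, 1)): offset=1, physical=[C,E,A,D,F,B], logical=[E,A,D,F,B,C]
After op 6 (replace(5, 'a')): offset=1, physical=[a,E,A,D,F,B], logical=[E,A,D,F,B,a]
After op 7 (rotate(+3)): offset=4, physical=[a,E,A,D,F,B], logical=[F,B,a,E,A,D]
After op 8 (rotate(+1)): offset=5, physical=[a,E,A,D,F,B], logical=[B,a,E,A,D,F]

Answer: A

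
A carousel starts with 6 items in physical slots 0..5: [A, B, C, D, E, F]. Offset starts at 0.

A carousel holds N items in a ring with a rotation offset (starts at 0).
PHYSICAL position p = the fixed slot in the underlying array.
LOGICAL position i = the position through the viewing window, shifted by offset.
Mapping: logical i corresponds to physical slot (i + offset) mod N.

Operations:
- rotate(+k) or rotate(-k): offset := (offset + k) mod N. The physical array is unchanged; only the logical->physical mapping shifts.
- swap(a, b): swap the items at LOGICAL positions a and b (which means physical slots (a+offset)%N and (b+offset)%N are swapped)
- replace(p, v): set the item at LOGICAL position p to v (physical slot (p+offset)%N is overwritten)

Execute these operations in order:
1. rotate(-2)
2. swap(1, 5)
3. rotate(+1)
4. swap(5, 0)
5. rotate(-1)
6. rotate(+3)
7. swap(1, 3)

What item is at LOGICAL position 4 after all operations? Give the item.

Answer: E

Derivation:
After op 1 (rotate(-2)): offset=4, physical=[A,B,C,D,E,F], logical=[E,F,A,B,C,D]
After op 2 (swap(1, 5)): offset=4, physical=[A,B,C,F,E,D], logical=[E,D,A,B,C,F]
After op 3 (rotate(+1)): offset=5, physical=[A,B,C,F,E,D], logical=[D,A,B,C,F,E]
After op 4 (swap(5, 0)): offset=5, physical=[A,B,C,F,D,E], logical=[E,A,B,C,F,D]
After op 5 (rotate(-1)): offset=4, physical=[A,B,C,F,D,E], logical=[D,E,A,B,C,F]
After op 6 (rotate(+3)): offset=1, physical=[A,B,C,F,D,E], logical=[B,C,F,D,E,A]
After op 7 (swap(1, 3)): offset=1, physical=[A,B,D,F,C,E], logical=[B,D,F,C,E,A]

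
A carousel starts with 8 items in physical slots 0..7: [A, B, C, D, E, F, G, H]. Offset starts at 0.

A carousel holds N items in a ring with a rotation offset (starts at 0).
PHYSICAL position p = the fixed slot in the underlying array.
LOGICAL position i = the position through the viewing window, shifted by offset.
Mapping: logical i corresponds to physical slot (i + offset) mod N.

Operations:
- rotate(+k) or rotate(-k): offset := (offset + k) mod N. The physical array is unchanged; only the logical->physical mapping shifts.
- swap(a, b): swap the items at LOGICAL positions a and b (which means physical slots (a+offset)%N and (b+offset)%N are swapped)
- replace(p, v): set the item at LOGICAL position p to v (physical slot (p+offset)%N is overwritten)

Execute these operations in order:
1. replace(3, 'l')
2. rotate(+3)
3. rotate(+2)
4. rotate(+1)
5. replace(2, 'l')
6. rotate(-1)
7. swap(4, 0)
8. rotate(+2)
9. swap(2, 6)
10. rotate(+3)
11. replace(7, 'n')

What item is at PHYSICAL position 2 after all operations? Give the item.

Answer: C

Derivation:
After op 1 (replace(3, 'l')): offset=0, physical=[A,B,C,l,E,F,G,H], logical=[A,B,C,l,E,F,G,H]
After op 2 (rotate(+3)): offset=3, physical=[A,B,C,l,E,F,G,H], logical=[l,E,F,G,H,A,B,C]
After op 3 (rotate(+2)): offset=5, physical=[A,B,C,l,E,F,G,H], logical=[F,G,H,A,B,C,l,E]
After op 4 (rotate(+1)): offset=6, physical=[A,B,C,l,E,F,G,H], logical=[G,H,A,B,C,l,E,F]
After op 5 (replace(2, 'l')): offset=6, physical=[l,B,C,l,E,F,G,H], logical=[G,H,l,B,C,l,E,F]
After op 6 (rotate(-1)): offset=5, physical=[l,B,C,l,E,F,G,H], logical=[F,G,H,l,B,C,l,E]
After op 7 (swap(4, 0)): offset=5, physical=[l,F,C,l,E,B,G,H], logical=[B,G,H,l,F,C,l,E]
After op 8 (rotate(+2)): offset=7, physical=[l,F,C,l,E,B,G,H], logical=[H,l,F,C,l,E,B,G]
After op 9 (swap(2, 6)): offset=7, physical=[l,B,C,l,E,F,G,H], logical=[H,l,B,C,l,E,F,G]
After op 10 (rotate(+3)): offset=2, physical=[l,B,C,l,E,F,G,H], logical=[C,l,E,F,G,H,l,B]
After op 11 (replace(7, 'n')): offset=2, physical=[l,n,C,l,E,F,G,H], logical=[C,l,E,F,G,H,l,n]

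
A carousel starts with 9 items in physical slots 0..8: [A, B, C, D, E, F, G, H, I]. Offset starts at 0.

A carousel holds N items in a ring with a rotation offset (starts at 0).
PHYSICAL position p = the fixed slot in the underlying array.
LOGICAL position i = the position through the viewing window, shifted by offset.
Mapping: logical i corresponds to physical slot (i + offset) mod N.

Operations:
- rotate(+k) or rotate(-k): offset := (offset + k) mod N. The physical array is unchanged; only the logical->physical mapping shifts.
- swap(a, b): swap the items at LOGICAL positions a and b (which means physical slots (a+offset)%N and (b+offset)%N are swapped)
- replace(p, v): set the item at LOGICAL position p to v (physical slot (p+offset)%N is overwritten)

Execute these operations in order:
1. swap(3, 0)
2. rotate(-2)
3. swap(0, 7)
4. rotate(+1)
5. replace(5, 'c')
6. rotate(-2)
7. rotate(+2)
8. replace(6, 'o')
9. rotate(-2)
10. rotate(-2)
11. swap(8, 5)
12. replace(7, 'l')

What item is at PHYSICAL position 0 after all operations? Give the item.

Answer: A

Derivation:
After op 1 (swap(3, 0)): offset=0, physical=[D,B,C,A,E,F,G,H,I], logical=[D,B,C,A,E,F,G,H,I]
After op 2 (rotate(-2)): offset=7, physical=[D,B,C,A,E,F,G,H,I], logical=[H,I,D,B,C,A,E,F,G]
After op 3 (swap(0, 7)): offset=7, physical=[D,B,C,A,E,H,G,F,I], logical=[F,I,D,B,C,A,E,H,G]
After op 4 (rotate(+1)): offset=8, physical=[D,B,C,A,E,H,G,F,I], logical=[I,D,B,C,A,E,H,G,F]
After op 5 (replace(5, 'c')): offset=8, physical=[D,B,C,A,c,H,G,F,I], logical=[I,D,B,C,A,c,H,G,F]
After op 6 (rotate(-2)): offset=6, physical=[D,B,C,A,c,H,G,F,I], logical=[G,F,I,D,B,C,A,c,H]
After op 7 (rotate(+2)): offset=8, physical=[D,B,C,A,c,H,G,F,I], logical=[I,D,B,C,A,c,H,G,F]
After op 8 (replace(6, 'o')): offset=8, physical=[D,B,C,A,c,o,G,F,I], logical=[I,D,B,C,A,c,o,G,F]
After op 9 (rotate(-2)): offset=6, physical=[D,B,C,A,c,o,G,F,I], logical=[G,F,I,D,B,C,A,c,o]
After op 10 (rotate(-2)): offset=4, physical=[D,B,C,A,c,o,G,F,I], logical=[c,o,G,F,I,D,B,C,A]
After op 11 (swap(8, 5)): offset=4, physical=[A,B,C,D,c,o,G,F,I], logical=[c,o,G,F,I,A,B,C,D]
After op 12 (replace(7, 'l')): offset=4, physical=[A,B,l,D,c,o,G,F,I], logical=[c,o,G,F,I,A,B,l,D]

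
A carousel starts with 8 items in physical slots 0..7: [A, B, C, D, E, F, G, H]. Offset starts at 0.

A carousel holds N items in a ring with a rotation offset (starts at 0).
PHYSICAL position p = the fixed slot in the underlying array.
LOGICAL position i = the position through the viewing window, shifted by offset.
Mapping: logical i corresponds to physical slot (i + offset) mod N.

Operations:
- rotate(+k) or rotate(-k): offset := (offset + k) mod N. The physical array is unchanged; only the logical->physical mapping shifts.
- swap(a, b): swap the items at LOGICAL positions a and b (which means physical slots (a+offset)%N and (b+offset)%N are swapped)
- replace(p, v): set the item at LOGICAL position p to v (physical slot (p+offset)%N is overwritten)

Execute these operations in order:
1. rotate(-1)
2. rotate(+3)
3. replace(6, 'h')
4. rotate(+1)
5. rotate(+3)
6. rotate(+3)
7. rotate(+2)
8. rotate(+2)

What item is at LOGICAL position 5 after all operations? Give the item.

After op 1 (rotate(-1)): offset=7, physical=[A,B,C,D,E,F,G,H], logical=[H,A,B,C,D,E,F,G]
After op 2 (rotate(+3)): offset=2, physical=[A,B,C,D,E,F,G,H], logical=[C,D,E,F,G,H,A,B]
After op 3 (replace(6, 'h')): offset=2, physical=[h,B,C,D,E,F,G,H], logical=[C,D,E,F,G,H,h,B]
After op 4 (rotate(+1)): offset=3, physical=[h,B,C,D,E,F,G,H], logical=[D,E,F,G,H,h,B,C]
After op 5 (rotate(+3)): offset=6, physical=[h,B,C,D,E,F,G,H], logical=[G,H,h,B,C,D,E,F]
After op 6 (rotate(+3)): offset=1, physical=[h,B,C,D,E,F,G,H], logical=[B,C,D,E,F,G,H,h]
After op 7 (rotate(+2)): offset=3, physical=[h,B,C,D,E,F,G,H], logical=[D,E,F,G,H,h,B,C]
After op 8 (rotate(+2)): offset=5, physical=[h,B,C,D,E,F,G,H], logical=[F,G,H,h,B,C,D,E]

Answer: C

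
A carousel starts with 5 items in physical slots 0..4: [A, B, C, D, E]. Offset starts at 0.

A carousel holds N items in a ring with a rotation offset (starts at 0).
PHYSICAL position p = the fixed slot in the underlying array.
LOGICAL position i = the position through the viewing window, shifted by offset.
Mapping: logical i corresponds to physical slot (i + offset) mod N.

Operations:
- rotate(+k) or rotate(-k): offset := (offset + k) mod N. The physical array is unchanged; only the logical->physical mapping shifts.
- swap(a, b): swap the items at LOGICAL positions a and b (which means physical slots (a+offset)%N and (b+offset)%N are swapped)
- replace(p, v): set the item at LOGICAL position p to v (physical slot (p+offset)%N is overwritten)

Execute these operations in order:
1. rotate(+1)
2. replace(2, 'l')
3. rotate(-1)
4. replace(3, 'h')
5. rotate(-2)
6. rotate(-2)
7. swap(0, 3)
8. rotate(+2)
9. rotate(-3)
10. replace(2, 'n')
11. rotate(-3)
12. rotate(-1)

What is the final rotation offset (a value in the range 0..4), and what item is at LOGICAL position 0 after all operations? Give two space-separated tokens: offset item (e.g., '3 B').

Answer: 1 E

Derivation:
After op 1 (rotate(+1)): offset=1, physical=[A,B,C,D,E], logical=[B,C,D,E,A]
After op 2 (replace(2, 'l')): offset=1, physical=[A,B,C,l,E], logical=[B,C,l,E,A]
After op 3 (rotate(-1)): offset=0, physical=[A,B,C,l,E], logical=[A,B,C,l,E]
After op 4 (replace(3, 'h')): offset=0, physical=[A,B,C,h,E], logical=[A,B,C,h,E]
After op 5 (rotate(-2)): offset=3, physical=[A,B,C,h,E], logical=[h,E,A,B,C]
After op 6 (rotate(-2)): offset=1, physical=[A,B,C,h,E], logical=[B,C,h,E,A]
After op 7 (swap(0, 3)): offset=1, physical=[A,E,C,h,B], logical=[E,C,h,B,A]
After op 8 (rotate(+2)): offset=3, physical=[A,E,C,h,B], logical=[h,B,A,E,C]
After op 9 (rotate(-3)): offset=0, physical=[A,E,C,h,B], logical=[A,E,C,h,B]
After op 10 (replace(2, 'n')): offset=0, physical=[A,E,n,h,B], logical=[A,E,n,h,B]
After op 11 (rotate(-3)): offset=2, physical=[A,E,n,h,B], logical=[n,h,B,A,E]
After op 12 (rotate(-1)): offset=1, physical=[A,E,n,h,B], logical=[E,n,h,B,A]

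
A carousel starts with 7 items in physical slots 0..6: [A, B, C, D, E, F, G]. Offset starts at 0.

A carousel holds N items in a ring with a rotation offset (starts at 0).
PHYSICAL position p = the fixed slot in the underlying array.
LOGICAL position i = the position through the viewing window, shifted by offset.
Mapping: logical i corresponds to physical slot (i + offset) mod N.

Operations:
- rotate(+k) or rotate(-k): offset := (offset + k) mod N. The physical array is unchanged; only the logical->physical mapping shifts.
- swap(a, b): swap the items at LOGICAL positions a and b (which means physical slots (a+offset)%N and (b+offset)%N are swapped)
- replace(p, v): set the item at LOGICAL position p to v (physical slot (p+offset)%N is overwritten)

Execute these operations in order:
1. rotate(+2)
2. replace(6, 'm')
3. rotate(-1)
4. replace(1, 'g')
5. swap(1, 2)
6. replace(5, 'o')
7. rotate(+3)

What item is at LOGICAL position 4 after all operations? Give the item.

After op 1 (rotate(+2)): offset=2, physical=[A,B,C,D,E,F,G], logical=[C,D,E,F,G,A,B]
After op 2 (replace(6, 'm')): offset=2, physical=[A,m,C,D,E,F,G], logical=[C,D,E,F,G,A,m]
After op 3 (rotate(-1)): offset=1, physical=[A,m,C,D,E,F,G], logical=[m,C,D,E,F,G,A]
After op 4 (replace(1, 'g')): offset=1, physical=[A,m,g,D,E,F,G], logical=[m,g,D,E,F,G,A]
After op 5 (swap(1, 2)): offset=1, physical=[A,m,D,g,E,F,G], logical=[m,D,g,E,F,G,A]
After op 6 (replace(5, 'o')): offset=1, physical=[A,m,D,g,E,F,o], logical=[m,D,g,E,F,o,A]
After op 7 (rotate(+3)): offset=4, physical=[A,m,D,g,E,F,o], logical=[E,F,o,A,m,D,g]

Answer: m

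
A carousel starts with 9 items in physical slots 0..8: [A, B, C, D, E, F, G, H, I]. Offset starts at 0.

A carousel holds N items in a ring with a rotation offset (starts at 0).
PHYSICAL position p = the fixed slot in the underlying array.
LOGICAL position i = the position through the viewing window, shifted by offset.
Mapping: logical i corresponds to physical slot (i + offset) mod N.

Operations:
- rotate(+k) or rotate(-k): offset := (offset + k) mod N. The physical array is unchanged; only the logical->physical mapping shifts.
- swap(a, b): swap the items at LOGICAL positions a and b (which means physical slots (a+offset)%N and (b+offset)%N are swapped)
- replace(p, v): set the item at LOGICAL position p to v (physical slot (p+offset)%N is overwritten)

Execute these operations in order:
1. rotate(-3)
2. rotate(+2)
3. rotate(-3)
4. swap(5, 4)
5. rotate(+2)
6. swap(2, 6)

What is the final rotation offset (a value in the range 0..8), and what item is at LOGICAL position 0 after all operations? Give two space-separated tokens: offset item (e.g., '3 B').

Answer: 7 H

Derivation:
After op 1 (rotate(-3)): offset=6, physical=[A,B,C,D,E,F,G,H,I], logical=[G,H,I,A,B,C,D,E,F]
After op 2 (rotate(+2)): offset=8, physical=[A,B,C,D,E,F,G,H,I], logical=[I,A,B,C,D,E,F,G,H]
After op 3 (rotate(-3)): offset=5, physical=[A,B,C,D,E,F,G,H,I], logical=[F,G,H,I,A,B,C,D,E]
After op 4 (swap(5, 4)): offset=5, physical=[B,A,C,D,E,F,G,H,I], logical=[F,G,H,I,B,A,C,D,E]
After op 5 (rotate(+2)): offset=7, physical=[B,A,C,D,E,F,G,H,I], logical=[H,I,B,A,C,D,E,F,G]
After op 6 (swap(2, 6)): offset=7, physical=[E,A,C,D,B,F,G,H,I], logical=[H,I,E,A,C,D,B,F,G]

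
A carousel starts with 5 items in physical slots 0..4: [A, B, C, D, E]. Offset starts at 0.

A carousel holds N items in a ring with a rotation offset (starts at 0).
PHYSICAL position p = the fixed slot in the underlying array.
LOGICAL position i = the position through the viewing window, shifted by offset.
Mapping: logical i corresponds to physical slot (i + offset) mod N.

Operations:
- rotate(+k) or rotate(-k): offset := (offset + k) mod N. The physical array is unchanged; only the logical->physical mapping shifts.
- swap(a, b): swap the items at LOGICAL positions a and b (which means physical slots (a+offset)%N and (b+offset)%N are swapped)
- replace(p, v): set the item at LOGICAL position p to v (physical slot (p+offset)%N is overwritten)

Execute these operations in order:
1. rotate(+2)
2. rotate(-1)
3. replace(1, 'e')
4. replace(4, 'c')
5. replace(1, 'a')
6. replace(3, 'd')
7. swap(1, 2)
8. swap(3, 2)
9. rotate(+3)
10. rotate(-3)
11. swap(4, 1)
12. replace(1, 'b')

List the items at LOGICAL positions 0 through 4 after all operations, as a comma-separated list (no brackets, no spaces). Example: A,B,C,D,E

Answer: B,b,d,a,D

Derivation:
After op 1 (rotate(+2)): offset=2, physical=[A,B,C,D,E], logical=[C,D,E,A,B]
After op 2 (rotate(-1)): offset=1, physical=[A,B,C,D,E], logical=[B,C,D,E,A]
After op 3 (replace(1, 'e')): offset=1, physical=[A,B,e,D,E], logical=[B,e,D,E,A]
After op 4 (replace(4, 'c')): offset=1, physical=[c,B,e,D,E], logical=[B,e,D,E,c]
After op 5 (replace(1, 'a')): offset=1, physical=[c,B,a,D,E], logical=[B,a,D,E,c]
After op 6 (replace(3, 'd')): offset=1, physical=[c,B,a,D,d], logical=[B,a,D,d,c]
After op 7 (swap(1, 2)): offset=1, physical=[c,B,D,a,d], logical=[B,D,a,d,c]
After op 8 (swap(3, 2)): offset=1, physical=[c,B,D,d,a], logical=[B,D,d,a,c]
After op 9 (rotate(+3)): offset=4, physical=[c,B,D,d,a], logical=[a,c,B,D,d]
After op 10 (rotate(-3)): offset=1, physical=[c,B,D,d,a], logical=[B,D,d,a,c]
After op 11 (swap(4, 1)): offset=1, physical=[D,B,c,d,a], logical=[B,c,d,a,D]
After op 12 (replace(1, 'b')): offset=1, physical=[D,B,b,d,a], logical=[B,b,d,a,D]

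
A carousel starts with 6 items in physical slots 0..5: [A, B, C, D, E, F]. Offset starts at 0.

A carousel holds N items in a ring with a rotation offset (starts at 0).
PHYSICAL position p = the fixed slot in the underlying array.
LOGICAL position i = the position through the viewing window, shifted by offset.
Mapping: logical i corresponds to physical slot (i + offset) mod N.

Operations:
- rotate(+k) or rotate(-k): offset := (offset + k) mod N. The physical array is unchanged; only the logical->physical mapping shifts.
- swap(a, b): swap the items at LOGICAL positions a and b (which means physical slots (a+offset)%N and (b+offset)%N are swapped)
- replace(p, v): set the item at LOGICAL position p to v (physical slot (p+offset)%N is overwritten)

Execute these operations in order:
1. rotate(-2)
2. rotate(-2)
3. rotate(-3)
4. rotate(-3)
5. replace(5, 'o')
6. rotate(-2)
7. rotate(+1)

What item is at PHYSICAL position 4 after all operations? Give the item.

After op 1 (rotate(-2)): offset=4, physical=[A,B,C,D,E,F], logical=[E,F,A,B,C,D]
After op 2 (rotate(-2)): offset=2, physical=[A,B,C,D,E,F], logical=[C,D,E,F,A,B]
After op 3 (rotate(-3)): offset=5, physical=[A,B,C,D,E,F], logical=[F,A,B,C,D,E]
After op 4 (rotate(-3)): offset=2, physical=[A,B,C,D,E,F], logical=[C,D,E,F,A,B]
After op 5 (replace(5, 'o')): offset=2, physical=[A,o,C,D,E,F], logical=[C,D,E,F,A,o]
After op 6 (rotate(-2)): offset=0, physical=[A,o,C,D,E,F], logical=[A,o,C,D,E,F]
After op 7 (rotate(+1)): offset=1, physical=[A,o,C,D,E,F], logical=[o,C,D,E,F,A]

Answer: E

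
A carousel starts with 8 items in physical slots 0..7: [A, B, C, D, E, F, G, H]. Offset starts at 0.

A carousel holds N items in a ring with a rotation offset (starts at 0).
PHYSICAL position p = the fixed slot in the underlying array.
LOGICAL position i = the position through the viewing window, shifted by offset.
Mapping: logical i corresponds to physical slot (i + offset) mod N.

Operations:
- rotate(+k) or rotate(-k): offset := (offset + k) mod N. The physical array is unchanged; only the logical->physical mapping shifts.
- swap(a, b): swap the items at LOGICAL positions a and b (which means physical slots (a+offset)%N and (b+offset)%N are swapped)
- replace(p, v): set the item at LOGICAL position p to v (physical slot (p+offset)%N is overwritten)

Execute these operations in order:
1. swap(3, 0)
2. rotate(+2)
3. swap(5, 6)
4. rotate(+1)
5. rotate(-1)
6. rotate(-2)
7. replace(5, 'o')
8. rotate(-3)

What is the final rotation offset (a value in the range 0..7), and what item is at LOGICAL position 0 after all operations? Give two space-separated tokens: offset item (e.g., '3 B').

Answer: 5 o

Derivation:
After op 1 (swap(3, 0)): offset=0, physical=[D,B,C,A,E,F,G,H], logical=[D,B,C,A,E,F,G,H]
After op 2 (rotate(+2)): offset=2, physical=[D,B,C,A,E,F,G,H], logical=[C,A,E,F,G,H,D,B]
After op 3 (swap(5, 6)): offset=2, physical=[H,B,C,A,E,F,G,D], logical=[C,A,E,F,G,D,H,B]
After op 4 (rotate(+1)): offset=3, physical=[H,B,C,A,E,F,G,D], logical=[A,E,F,G,D,H,B,C]
After op 5 (rotate(-1)): offset=2, physical=[H,B,C,A,E,F,G,D], logical=[C,A,E,F,G,D,H,B]
After op 6 (rotate(-2)): offset=0, physical=[H,B,C,A,E,F,G,D], logical=[H,B,C,A,E,F,G,D]
After op 7 (replace(5, 'o')): offset=0, physical=[H,B,C,A,E,o,G,D], logical=[H,B,C,A,E,o,G,D]
After op 8 (rotate(-3)): offset=5, physical=[H,B,C,A,E,o,G,D], logical=[o,G,D,H,B,C,A,E]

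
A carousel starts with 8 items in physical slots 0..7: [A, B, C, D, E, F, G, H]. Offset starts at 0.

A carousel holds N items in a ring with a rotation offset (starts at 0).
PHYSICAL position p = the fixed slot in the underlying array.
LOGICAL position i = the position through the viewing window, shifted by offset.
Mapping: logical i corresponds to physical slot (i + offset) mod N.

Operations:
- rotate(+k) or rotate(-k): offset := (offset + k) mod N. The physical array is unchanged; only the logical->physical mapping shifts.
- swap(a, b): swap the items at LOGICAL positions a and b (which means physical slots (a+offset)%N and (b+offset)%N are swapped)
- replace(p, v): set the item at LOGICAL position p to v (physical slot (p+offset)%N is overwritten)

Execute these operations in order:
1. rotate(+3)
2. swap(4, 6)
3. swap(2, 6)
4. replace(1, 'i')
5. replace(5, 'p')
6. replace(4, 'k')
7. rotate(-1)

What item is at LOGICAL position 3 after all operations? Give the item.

After op 1 (rotate(+3)): offset=3, physical=[A,B,C,D,E,F,G,H], logical=[D,E,F,G,H,A,B,C]
After op 2 (swap(4, 6)): offset=3, physical=[A,H,C,D,E,F,G,B], logical=[D,E,F,G,B,A,H,C]
After op 3 (swap(2, 6)): offset=3, physical=[A,F,C,D,E,H,G,B], logical=[D,E,H,G,B,A,F,C]
After op 4 (replace(1, 'i')): offset=3, physical=[A,F,C,D,i,H,G,B], logical=[D,i,H,G,B,A,F,C]
After op 5 (replace(5, 'p')): offset=3, physical=[p,F,C,D,i,H,G,B], logical=[D,i,H,G,B,p,F,C]
After op 6 (replace(4, 'k')): offset=3, physical=[p,F,C,D,i,H,G,k], logical=[D,i,H,G,k,p,F,C]
After op 7 (rotate(-1)): offset=2, physical=[p,F,C,D,i,H,G,k], logical=[C,D,i,H,G,k,p,F]

Answer: H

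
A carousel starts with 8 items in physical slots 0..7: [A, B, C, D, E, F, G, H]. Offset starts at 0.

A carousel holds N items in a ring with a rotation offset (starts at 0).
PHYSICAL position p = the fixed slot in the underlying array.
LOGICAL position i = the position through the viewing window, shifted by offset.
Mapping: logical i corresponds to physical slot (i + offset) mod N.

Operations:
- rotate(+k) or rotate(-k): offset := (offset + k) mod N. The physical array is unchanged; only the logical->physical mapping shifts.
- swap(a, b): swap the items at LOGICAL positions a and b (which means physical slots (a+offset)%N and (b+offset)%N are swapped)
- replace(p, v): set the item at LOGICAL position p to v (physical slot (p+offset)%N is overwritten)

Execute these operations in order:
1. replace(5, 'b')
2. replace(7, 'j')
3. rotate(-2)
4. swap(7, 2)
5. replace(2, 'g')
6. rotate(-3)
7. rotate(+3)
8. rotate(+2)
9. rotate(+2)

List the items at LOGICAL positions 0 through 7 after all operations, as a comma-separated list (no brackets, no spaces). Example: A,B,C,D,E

After op 1 (replace(5, 'b')): offset=0, physical=[A,B,C,D,E,b,G,H], logical=[A,B,C,D,E,b,G,H]
After op 2 (replace(7, 'j')): offset=0, physical=[A,B,C,D,E,b,G,j], logical=[A,B,C,D,E,b,G,j]
After op 3 (rotate(-2)): offset=6, physical=[A,B,C,D,E,b,G,j], logical=[G,j,A,B,C,D,E,b]
After op 4 (swap(7, 2)): offset=6, physical=[b,B,C,D,E,A,G,j], logical=[G,j,b,B,C,D,E,A]
After op 5 (replace(2, 'g')): offset=6, physical=[g,B,C,D,E,A,G,j], logical=[G,j,g,B,C,D,E,A]
After op 6 (rotate(-3)): offset=3, physical=[g,B,C,D,E,A,G,j], logical=[D,E,A,G,j,g,B,C]
After op 7 (rotate(+3)): offset=6, physical=[g,B,C,D,E,A,G,j], logical=[G,j,g,B,C,D,E,A]
After op 8 (rotate(+2)): offset=0, physical=[g,B,C,D,E,A,G,j], logical=[g,B,C,D,E,A,G,j]
After op 9 (rotate(+2)): offset=2, physical=[g,B,C,D,E,A,G,j], logical=[C,D,E,A,G,j,g,B]

Answer: C,D,E,A,G,j,g,B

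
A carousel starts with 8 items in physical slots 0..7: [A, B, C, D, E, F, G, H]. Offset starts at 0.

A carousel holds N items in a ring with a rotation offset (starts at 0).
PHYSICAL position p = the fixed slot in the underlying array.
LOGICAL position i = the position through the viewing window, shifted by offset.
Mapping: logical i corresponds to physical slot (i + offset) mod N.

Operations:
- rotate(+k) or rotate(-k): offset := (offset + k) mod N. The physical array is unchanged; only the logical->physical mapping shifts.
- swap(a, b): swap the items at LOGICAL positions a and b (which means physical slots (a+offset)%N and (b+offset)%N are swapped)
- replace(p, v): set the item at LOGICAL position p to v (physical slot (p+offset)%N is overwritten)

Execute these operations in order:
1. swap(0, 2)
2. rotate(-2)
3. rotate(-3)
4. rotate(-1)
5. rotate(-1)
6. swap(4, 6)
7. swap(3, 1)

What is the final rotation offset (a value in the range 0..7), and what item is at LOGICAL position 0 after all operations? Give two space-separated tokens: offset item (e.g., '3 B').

Answer: 1 B

Derivation:
After op 1 (swap(0, 2)): offset=0, physical=[C,B,A,D,E,F,G,H], logical=[C,B,A,D,E,F,G,H]
After op 2 (rotate(-2)): offset=6, physical=[C,B,A,D,E,F,G,H], logical=[G,H,C,B,A,D,E,F]
After op 3 (rotate(-3)): offset=3, physical=[C,B,A,D,E,F,G,H], logical=[D,E,F,G,H,C,B,A]
After op 4 (rotate(-1)): offset=2, physical=[C,B,A,D,E,F,G,H], logical=[A,D,E,F,G,H,C,B]
After op 5 (rotate(-1)): offset=1, physical=[C,B,A,D,E,F,G,H], logical=[B,A,D,E,F,G,H,C]
After op 6 (swap(4, 6)): offset=1, physical=[C,B,A,D,E,H,G,F], logical=[B,A,D,E,H,G,F,C]
After op 7 (swap(3, 1)): offset=1, physical=[C,B,E,D,A,H,G,F], logical=[B,E,D,A,H,G,F,C]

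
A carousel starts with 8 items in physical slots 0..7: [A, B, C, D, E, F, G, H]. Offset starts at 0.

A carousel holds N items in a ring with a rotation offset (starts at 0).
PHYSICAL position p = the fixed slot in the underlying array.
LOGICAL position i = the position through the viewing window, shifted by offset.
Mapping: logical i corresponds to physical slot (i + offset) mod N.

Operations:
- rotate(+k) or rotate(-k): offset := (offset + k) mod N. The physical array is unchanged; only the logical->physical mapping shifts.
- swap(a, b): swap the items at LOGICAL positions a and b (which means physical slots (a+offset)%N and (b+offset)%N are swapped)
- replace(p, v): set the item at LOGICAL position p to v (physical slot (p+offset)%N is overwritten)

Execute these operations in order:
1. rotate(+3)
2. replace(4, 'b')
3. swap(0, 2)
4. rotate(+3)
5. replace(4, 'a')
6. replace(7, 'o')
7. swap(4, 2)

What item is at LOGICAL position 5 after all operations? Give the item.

After op 1 (rotate(+3)): offset=3, physical=[A,B,C,D,E,F,G,H], logical=[D,E,F,G,H,A,B,C]
After op 2 (replace(4, 'b')): offset=3, physical=[A,B,C,D,E,F,G,b], logical=[D,E,F,G,b,A,B,C]
After op 3 (swap(0, 2)): offset=3, physical=[A,B,C,F,E,D,G,b], logical=[F,E,D,G,b,A,B,C]
After op 4 (rotate(+3)): offset=6, physical=[A,B,C,F,E,D,G,b], logical=[G,b,A,B,C,F,E,D]
After op 5 (replace(4, 'a')): offset=6, physical=[A,B,a,F,E,D,G,b], logical=[G,b,A,B,a,F,E,D]
After op 6 (replace(7, 'o')): offset=6, physical=[A,B,a,F,E,o,G,b], logical=[G,b,A,B,a,F,E,o]
After op 7 (swap(4, 2)): offset=6, physical=[a,B,A,F,E,o,G,b], logical=[G,b,a,B,A,F,E,o]

Answer: F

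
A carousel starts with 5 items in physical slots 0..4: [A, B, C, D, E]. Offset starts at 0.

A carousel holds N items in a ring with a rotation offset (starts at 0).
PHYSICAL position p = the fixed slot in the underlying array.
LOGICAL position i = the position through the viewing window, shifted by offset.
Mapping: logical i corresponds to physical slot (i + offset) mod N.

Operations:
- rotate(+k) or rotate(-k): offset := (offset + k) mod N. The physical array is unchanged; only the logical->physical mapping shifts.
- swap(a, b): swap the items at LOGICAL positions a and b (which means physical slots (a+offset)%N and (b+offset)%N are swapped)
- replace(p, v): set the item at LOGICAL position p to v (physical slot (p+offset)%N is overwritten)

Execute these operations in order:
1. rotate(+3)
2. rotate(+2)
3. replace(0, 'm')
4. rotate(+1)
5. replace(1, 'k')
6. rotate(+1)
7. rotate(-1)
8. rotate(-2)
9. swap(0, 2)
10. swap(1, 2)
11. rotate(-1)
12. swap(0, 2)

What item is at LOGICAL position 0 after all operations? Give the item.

After op 1 (rotate(+3)): offset=3, physical=[A,B,C,D,E], logical=[D,E,A,B,C]
After op 2 (rotate(+2)): offset=0, physical=[A,B,C,D,E], logical=[A,B,C,D,E]
After op 3 (replace(0, 'm')): offset=0, physical=[m,B,C,D,E], logical=[m,B,C,D,E]
After op 4 (rotate(+1)): offset=1, physical=[m,B,C,D,E], logical=[B,C,D,E,m]
After op 5 (replace(1, 'k')): offset=1, physical=[m,B,k,D,E], logical=[B,k,D,E,m]
After op 6 (rotate(+1)): offset=2, physical=[m,B,k,D,E], logical=[k,D,E,m,B]
After op 7 (rotate(-1)): offset=1, physical=[m,B,k,D,E], logical=[B,k,D,E,m]
After op 8 (rotate(-2)): offset=4, physical=[m,B,k,D,E], logical=[E,m,B,k,D]
After op 9 (swap(0, 2)): offset=4, physical=[m,E,k,D,B], logical=[B,m,E,k,D]
After op 10 (swap(1, 2)): offset=4, physical=[E,m,k,D,B], logical=[B,E,m,k,D]
After op 11 (rotate(-1)): offset=3, physical=[E,m,k,D,B], logical=[D,B,E,m,k]
After op 12 (swap(0, 2)): offset=3, physical=[D,m,k,E,B], logical=[E,B,D,m,k]

Answer: E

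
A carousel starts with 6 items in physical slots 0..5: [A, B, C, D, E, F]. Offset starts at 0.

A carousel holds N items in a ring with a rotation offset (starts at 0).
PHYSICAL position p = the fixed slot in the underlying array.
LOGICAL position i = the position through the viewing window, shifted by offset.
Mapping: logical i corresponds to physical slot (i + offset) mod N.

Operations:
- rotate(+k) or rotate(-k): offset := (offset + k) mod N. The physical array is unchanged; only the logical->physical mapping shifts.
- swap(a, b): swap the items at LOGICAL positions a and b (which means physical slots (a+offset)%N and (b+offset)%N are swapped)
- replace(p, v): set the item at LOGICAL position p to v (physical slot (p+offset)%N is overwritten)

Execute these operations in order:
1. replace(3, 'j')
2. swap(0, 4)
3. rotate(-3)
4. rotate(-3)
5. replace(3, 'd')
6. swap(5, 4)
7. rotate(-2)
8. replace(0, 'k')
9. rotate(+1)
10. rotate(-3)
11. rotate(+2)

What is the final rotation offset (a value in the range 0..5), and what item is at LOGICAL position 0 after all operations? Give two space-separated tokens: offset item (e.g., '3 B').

Answer: 4 k

Derivation:
After op 1 (replace(3, 'j')): offset=0, physical=[A,B,C,j,E,F], logical=[A,B,C,j,E,F]
After op 2 (swap(0, 4)): offset=0, physical=[E,B,C,j,A,F], logical=[E,B,C,j,A,F]
After op 3 (rotate(-3)): offset=3, physical=[E,B,C,j,A,F], logical=[j,A,F,E,B,C]
After op 4 (rotate(-3)): offset=0, physical=[E,B,C,j,A,F], logical=[E,B,C,j,A,F]
After op 5 (replace(3, 'd')): offset=0, physical=[E,B,C,d,A,F], logical=[E,B,C,d,A,F]
After op 6 (swap(5, 4)): offset=0, physical=[E,B,C,d,F,A], logical=[E,B,C,d,F,A]
After op 7 (rotate(-2)): offset=4, physical=[E,B,C,d,F,A], logical=[F,A,E,B,C,d]
After op 8 (replace(0, 'k')): offset=4, physical=[E,B,C,d,k,A], logical=[k,A,E,B,C,d]
After op 9 (rotate(+1)): offset=5, physical=[E,B,C,d,k,A], logical=[A,E,B,C,d,k]
After op 10 (rotate(-3)): offset=2, physical=[E,B,C,d,k,A], logical=[C,d,k,A,E,B]
After op 11 (rotate(+2)): offset=4, physical=[E,B,C,d,k,A], logical=[k,A,E,B,C,d]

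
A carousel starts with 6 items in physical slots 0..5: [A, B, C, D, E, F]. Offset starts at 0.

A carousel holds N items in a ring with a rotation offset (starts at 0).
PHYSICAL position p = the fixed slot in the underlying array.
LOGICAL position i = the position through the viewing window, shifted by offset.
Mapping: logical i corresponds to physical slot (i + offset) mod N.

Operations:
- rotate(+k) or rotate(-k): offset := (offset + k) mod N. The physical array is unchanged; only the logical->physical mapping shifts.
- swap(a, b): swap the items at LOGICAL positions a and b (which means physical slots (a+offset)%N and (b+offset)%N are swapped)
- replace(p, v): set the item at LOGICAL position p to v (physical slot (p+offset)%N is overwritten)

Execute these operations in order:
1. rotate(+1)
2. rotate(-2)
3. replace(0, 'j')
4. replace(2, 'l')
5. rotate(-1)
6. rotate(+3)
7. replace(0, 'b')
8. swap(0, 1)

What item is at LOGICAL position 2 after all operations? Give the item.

Answer: D

Derivation:
After op 1 (rotate(+1)): offset=1, physical=[A,B,C,D,E,F], logical=[B,C,D,E,F,A]
After op 2 (rotate(-2)): offset=5, physical=[A,B,C,D,E,F], logical=[F,A,B,C,D,E]
After op 3 (replace(0, 'j')): offset=5, physical=[A,B,C,D,E,j], logical=[j,A,B,C,D,E]
After op 4 (replace(2, 'l')): offset=5, physical=[A,l,C,D,E,j], logical=[j,A,l,C,D,E]
After op 5 (rotate(-1)): offset=4, physical=[A,l,C,D,E,j], logical=[E,j,A,l,C,D]
After op 6 (rotate(+3)): offset=1, physical=[A,l,C,D,E,j], logical=[l,C,D,E,j,A]
After op 7 (replace(0, 'b')): offset=1, physical=[A,b,C,D,E,j], logical=[b,C,D,E,j,A]
After op 8 (swap(0, 1)): offset=1, physical=[A,C,b,D,E,j], logical=[C,b,D,E,j,A]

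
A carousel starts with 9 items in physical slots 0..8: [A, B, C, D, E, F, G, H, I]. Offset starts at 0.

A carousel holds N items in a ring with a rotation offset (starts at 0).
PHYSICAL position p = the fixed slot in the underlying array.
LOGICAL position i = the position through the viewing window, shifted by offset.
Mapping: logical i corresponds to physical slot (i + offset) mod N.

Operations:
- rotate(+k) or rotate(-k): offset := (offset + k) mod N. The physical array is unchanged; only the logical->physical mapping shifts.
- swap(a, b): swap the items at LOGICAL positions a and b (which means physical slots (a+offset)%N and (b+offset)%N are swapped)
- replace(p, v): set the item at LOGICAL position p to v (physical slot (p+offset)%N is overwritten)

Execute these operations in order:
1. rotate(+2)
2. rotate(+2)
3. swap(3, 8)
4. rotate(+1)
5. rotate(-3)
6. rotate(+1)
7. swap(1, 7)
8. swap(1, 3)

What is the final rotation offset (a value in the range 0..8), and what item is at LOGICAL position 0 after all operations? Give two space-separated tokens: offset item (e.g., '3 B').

After op 1 (rotate(+2)): offset=2, physical=[A,B,C,D,E,F,G,H,I], logical=[C,D,E,F,G,H,I,A,B]
After op 2 (rotate(+2)): offset=4, physical=[A,B,C,D,E,F,G,H,I], logical=[E,F,G,H,I,A,B,C,D]
After op 3 (swap(3, 8)): offset=4, physical=[A,B,C,H,E,F,G,D,I], logical=[E,F,G,D,I,A,B,C,H]
After op 4 (rotate(+1)): offset=5, physical=[A,B,C,H,E,F,G,D,I], logical=[F,G,D,I,A,B,C,H,E]
After op 5 (rotate(-3)): offset=2, physical=[A,B,C,H,E,F,G,D,I], logical=[C,H,E,F,G,D,I,A,B]
After op 6 (rotate(+1)): offset=3, physical=[A,B,C,H,E,F,G,D,I], logical=[H,E,F,G,D,I,A,B,C]
After op 7 (swap(1, 7)): offset=3, physical=[A,E,C,H,B,F,G,D,I], logical=[H,B,F,G,D,I,A,E,C]
After op 8 (swap(1, 3)): offset=3, physical=[A,E,C,H,G,F,B,D,I], logical=[H,G,F,B,D,I,A,E,C]

Answer: 3 H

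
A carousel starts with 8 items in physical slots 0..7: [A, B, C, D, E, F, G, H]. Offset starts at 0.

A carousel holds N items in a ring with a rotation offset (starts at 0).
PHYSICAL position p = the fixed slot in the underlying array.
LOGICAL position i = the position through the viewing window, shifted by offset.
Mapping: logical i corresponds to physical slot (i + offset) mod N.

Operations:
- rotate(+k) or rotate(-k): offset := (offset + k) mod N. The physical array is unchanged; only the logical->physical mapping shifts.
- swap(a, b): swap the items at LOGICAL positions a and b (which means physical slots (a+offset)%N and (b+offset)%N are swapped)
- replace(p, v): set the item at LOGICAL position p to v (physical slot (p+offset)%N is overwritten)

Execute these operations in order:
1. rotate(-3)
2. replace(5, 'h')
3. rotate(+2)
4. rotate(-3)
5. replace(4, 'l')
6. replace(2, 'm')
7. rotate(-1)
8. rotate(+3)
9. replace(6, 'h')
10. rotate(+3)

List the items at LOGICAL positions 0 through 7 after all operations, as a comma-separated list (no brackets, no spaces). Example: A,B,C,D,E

After op 1 (rotate(-3)): offset=5, physical=[A,B,C,D,E,F,G,H], logical=[F,G,H,A,B,C,D,E]
After op 2 (replace(5, 'h')): offset=5, physical=[A,B,h,D,E,F,G,H], logical=[F,G,H,A,B,h,D,E]
After op 3 (rotate(+2)): offset=7, physical=[A,B,h,D,E,F,G,H], logical=[H,A,B,h,D,E,F,G]
After op 4 (rotate(-3)): offset=4, physical=[A,B,h,D,E,F,G,H], logical=[E,F,G,H,A,B,h,D]
After op 5 (replace(4, 'l')): offset=4, physical=[l,B,h,D,E,F,G,H], logical=[E,F,G,H,l,B,h,D]
After op 6 (replace(2, 'm')): offset=4, physical=[l,B,h,D,E,F,m,H], logical=[E,F,m,H,l,B,h,D]
After op 7 (rotate(-1)): offset=3, physical=[l,B,h,D,E,F,m,H], logical=[D,E,F,m,H,l,B,h]
After op 8 (rotate(+3)): offset=6, physical=[l,B,h,D,E,F,m,H], logical=[m,H,l,B,h,D,E,F]
After op 9 (replace(6, 'h')): offset=6, physical=[l,B,h,D,h,F,m,H], logical=[m,H,l,B,h,D,h,F]
After op 10 (rotate(+3)): offset=1, physical=[l,B,h,D,h,F,m,H], logical=[B,h,D,h,F,m,H,l]

Answer: B,h,D,h,F,m,H,l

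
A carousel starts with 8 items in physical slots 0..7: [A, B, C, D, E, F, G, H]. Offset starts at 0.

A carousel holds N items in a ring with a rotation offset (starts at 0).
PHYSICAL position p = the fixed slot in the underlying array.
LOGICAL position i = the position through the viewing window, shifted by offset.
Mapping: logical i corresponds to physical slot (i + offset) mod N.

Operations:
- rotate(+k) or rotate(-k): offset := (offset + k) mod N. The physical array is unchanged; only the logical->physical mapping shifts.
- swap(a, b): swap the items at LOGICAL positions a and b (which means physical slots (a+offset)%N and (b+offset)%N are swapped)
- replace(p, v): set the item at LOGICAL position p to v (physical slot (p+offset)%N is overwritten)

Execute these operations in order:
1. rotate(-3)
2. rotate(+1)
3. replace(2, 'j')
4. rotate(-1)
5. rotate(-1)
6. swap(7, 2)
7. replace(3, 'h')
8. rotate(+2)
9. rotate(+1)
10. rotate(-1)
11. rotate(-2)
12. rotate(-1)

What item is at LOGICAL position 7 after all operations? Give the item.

Answer: C

Derivation:
After op 1 (rotate(-3)): offset=5, physical=[A,B,C,D,E,F,G,H], logical=[F,G,H,A,B,C,D,E]
After op 2 (rotate(+1)): offset=6, physical=[A,B,C,D,E,F,G,H], logical=[G,H,A,B,C,D,E,F]
After op 3 (replace(2, 'j')): offset=6, physical=[j,B,C,D,E,F,G,H], logical=[G,H,j,B,C,D,E,F]
After op 4 (rotate(-1)): offset=5, physical=[j,B,C,D,E,F,G,H], logical=[F,G,H,j,B,C,D,E]
After op 5 (rotate(-1)): offset=4, physical=[j,B,C,D,E,F,G,H], logical=[E,F,G,H,j,B,C,D]
After op 6 (swap(7, 2)): offset=4, physical=[j,B,C,G,E,F,D,H], logical=[E,F,D,H,j,B,C,G]
After op 7 (replace(3, 'h')): offset=4, physical=[j,B,C,G,E,F,D,h], logical=[E,F,D,h,j,B,C,G]
After op 8 (rotate(+2)): offset=6, physical=[j,B,C,G,E,F,D,h], logical=[D,h,j,B,C,G,E,F]
After op 9 (rotate(+1)): offset=7, physical=[j,B,C,G,E,F,D,h], logical=[h,j,B,C,G,E,F,D]
After op 10 (rotate(-1)): offset=6, physical=[j,B,C,G,E,F,D,h], logical=[D,h,j,B,C,G,E,F]
After op 11 (rotate(-2)): offset=4, physical=[j,B,C,G,E,F,D,h], logical=[E,F,D,h,j,B,C,G]
After op 12 (rotate(-1)): offset=3, physical=[j,B,C,G,E,F,D,h], logical=[G,E,F,D,h,j,B,C]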